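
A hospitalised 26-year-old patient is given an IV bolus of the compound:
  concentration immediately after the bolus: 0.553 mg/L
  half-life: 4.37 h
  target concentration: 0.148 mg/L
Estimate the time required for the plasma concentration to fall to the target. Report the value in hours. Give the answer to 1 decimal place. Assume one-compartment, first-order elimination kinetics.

8.3 h

k = ln2 / t½ = 0.693147 / 4.37 = 0.1586 h⁻¹
t = ln(C₀ / C) / k = ln(0.5530 / 0.148) / 0.1586
  = ln(3.736) / 0.1586 = 1.318 / 0.1586 = 8.310 h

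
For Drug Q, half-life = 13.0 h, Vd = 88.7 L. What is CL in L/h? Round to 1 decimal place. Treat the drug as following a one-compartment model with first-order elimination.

k = ln2 / t½ = 0.693147 / 13.0 = 0.05332 h⁻¹
CL = k × Vd = 0.05332 × 88.7 = 4.729 L/h

4.7 L/h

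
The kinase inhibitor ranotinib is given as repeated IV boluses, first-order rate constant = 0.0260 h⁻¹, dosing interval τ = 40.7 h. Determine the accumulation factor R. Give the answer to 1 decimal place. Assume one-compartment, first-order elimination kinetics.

e^(−kτ) = e^(−0.02600 × 40.7) = 0.3471
Accumulation ratio R = 1 / (1 − e^(−kτ)) = 1 / (1 − 0.3471) = 1.532

1.5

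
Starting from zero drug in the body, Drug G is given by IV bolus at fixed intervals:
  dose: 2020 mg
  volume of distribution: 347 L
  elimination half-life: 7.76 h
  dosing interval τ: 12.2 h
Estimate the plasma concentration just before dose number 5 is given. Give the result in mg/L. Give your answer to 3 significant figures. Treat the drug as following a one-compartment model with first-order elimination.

2.91 mg/L

C₀ per dose = Dose / Vd = 2020 / 347 = 5.821 mg/L
k = ln2 / t½ = 0.693147 / 7.76 = 0.08932 h⁻¹
Fraction remaining after one interval: r = e^(−kτ) = e^(−0.08932 × 12.2) = 0.3363
Before dose 5, 4 doses have been given (aged 1τ, 2τ, 3τ, 4τ).
C_trough = C₀ × (r + r² + … + r^4) = C₀ × r(1−r^4)/(1−r)
        = 5.821 × 0.3363 × (1 − 0.01279) / (1 − 0.3363) = 2.912 mg/L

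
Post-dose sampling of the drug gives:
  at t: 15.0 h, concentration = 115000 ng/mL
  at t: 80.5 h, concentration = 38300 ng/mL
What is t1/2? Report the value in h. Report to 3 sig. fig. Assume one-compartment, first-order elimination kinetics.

k = ln(C₁/C₂) / (t₂ − t₁) = ln(115000/38300) / (80.5 − 15.0)
  = 1.099 / 65.50 = 0.01678 h⁻¹
t½ = ln2 / k = 0.693147 / 0.01678 = 41.31 h

41.3 h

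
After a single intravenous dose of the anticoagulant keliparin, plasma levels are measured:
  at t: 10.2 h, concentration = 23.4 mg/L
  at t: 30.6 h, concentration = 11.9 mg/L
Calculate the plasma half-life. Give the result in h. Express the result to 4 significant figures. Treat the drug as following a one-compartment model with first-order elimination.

20.91 h

k = ln(C₁/C₂) / (t₂ − t₁) = ln(23.4/11.9) / (30.6 − 10.2)
  = 0.6762 / 20.40 = 0.03315 h⁻¹
t½ = ln2 / k = 0.693147 / 0.03315 = 20.91 h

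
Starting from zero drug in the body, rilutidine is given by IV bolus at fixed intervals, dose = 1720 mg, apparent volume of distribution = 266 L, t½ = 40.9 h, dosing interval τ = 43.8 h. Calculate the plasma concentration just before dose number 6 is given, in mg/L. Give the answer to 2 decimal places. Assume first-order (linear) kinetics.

5.73 mg/L

C₀ per dose = Dose / Vd = 1720 / 266 = 6.466 mg/L
k = ln2 / t½ = 0.693147 / 40.9 = 0.01695 h⁻¹
Fraction remaining after one interval: r = e^(−kτ) = e^(−0.01695 × 43.8) = 0.4760
Before dose 6, 5 doses have been given (aged 1τ, 2τ, 3τ, 4τ, 5τ).
C_trough = C₀ × (r + r² + … + r^5) = C₀ × r(1−r^5)/(1−r)
        = 6.466 × 0.4760 × (1 − 0.02444) / (1 − 0.4760) = 5.730 mg/L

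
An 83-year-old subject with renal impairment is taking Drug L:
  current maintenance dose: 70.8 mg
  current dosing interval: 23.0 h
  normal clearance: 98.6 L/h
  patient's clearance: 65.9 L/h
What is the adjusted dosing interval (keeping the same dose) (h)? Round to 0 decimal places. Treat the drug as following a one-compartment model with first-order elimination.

To keep the same average steady-state level, dosing rate must scale with clearance.
CL ratio = 65.9 / 98.6 = 0.6684
New interval (same dose) = 23.0 / 0.6684 = 34.41 h

34 h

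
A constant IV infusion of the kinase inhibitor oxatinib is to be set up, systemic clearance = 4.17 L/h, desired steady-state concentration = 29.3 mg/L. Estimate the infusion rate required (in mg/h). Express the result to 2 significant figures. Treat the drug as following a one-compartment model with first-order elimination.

At steady state, infusion rate R₀ = Css × CL = 29.3 × 4.170 = 122.2 mg/h

120 mg/h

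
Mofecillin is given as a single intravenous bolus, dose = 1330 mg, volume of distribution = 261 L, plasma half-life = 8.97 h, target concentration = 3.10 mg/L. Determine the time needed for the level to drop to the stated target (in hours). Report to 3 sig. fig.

6.43 h

C₀ = Dose / Vd = 1330 / 261 = 5.096 mg/L
k = ln2 / t½ = 0.693147 / 8.97 = 0.07727 h⁻¹
t = ln(C₀ / C) / k = ln(5.096 / 3.10) / 0.07727
  = ln(1.644) / 0.07727 = 0.4971 / 0.07727 = 6.433 h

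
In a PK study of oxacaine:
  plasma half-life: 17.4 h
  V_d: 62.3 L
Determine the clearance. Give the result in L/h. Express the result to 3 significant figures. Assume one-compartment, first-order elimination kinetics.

k = ln2 / t½ = 0.693147 / 17.4 = 0.03984 h⁻¹
CL = k × Vd = 0.03984 × 62.3 = 2.482 L/h

2.48 L/h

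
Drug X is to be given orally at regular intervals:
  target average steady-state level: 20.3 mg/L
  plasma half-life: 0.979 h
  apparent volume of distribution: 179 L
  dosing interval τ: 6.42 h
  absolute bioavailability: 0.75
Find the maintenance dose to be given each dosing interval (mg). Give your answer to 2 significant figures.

k = ln2 / t½ = 0.693147 / 0.979 = 0.7080 h⁻¹
CL = k × Vd = 0.7080 × 179 = 126.7 L/h
At steady state, F × (Dose/τ) = Css × CL.
Dose = Css × CL × τ / F = 20.3 × 126.7 × 6.42 / 0.75 = 22020 mg

22000 mg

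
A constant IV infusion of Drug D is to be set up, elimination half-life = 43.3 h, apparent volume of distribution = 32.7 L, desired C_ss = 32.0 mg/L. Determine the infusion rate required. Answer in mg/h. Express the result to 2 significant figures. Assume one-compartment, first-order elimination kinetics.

k = ln2 / t½ = 0.693147 / 43.3 = 0.01601 h⁻¹
CL = k × Vd = 0.01601 × 32.7 = 0.5235 L/h
At steady state, infusion rate R₀ = Css × CL = 32.0 × 0.5235 = 16.75 mg/h

17 mg/h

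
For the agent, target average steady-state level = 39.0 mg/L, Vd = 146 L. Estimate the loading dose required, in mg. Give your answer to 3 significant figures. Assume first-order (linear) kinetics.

5690 mg

LD = Css × Vd = 39.0 × 146 = 5694 mg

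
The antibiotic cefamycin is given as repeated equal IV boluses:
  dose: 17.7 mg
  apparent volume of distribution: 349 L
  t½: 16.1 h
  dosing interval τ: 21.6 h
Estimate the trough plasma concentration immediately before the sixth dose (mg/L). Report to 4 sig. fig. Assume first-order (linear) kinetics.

0.03274 mg/L

C₀ per dose = Dose / Vd = 17.7 / 349 = 0.05072 mg/L
k = ln2 / t½ = 0.693147 / 16.1 = 0.04305 h⁻¹
Fraction remaining after one interval: r = e^(−kτ) = e^(−0.04305 × 21.6) = 0.3946
Before dose 6, 5 doses have been given (aged 1τ, 2τ, 3τ, 4τ, 5τ).
C_trough = C₀ × (r + r² + … + r^5) = C₀ × r(1−r^5)/(1−r)
        = 0.05072 × 0.3946 × (1 − 0.009567) / (1 − 0.3946) = 0.03274 mg/L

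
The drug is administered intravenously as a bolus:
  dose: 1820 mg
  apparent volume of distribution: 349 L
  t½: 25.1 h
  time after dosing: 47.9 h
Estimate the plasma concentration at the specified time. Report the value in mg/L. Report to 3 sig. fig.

C₀ = Dose / Vd = 1820 / 349 = 5.215 mg/L
k = ln2 / t½ = 0.693147 / 25.1 = 0.02762 h⁻¹
C = C₀ · e^(−k·t) = 5.215 × e^(−0.02762 × 47.9)
  = 5.215 × 0.2663 = 1.389 mg/L

1.39 mg/L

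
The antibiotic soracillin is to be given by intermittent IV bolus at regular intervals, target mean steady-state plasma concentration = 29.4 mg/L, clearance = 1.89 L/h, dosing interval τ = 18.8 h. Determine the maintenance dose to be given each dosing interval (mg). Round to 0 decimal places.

1045 mg

At steady state, Dose/τ = Css × CL.
Dose = Css × CL × τ = 29.4 × 1.890 × 18.8 = 1045 mg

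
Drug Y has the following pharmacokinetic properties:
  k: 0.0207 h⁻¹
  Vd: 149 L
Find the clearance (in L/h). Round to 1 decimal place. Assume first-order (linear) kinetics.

CL = k × Vd = 0.0207 × 149 = 3.084 L/h

3.1 L/h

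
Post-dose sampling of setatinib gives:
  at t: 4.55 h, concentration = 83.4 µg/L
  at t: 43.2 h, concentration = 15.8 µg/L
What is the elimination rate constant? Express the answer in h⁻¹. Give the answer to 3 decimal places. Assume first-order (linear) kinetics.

k = ln(C₁/C₂) / (t₂ − t₁) = ln(83.4/15.8) / (43.2 − 4.55)
  = 1.664 / 38.65 = 0.04305 h⁻¹

0.043 h⁻¹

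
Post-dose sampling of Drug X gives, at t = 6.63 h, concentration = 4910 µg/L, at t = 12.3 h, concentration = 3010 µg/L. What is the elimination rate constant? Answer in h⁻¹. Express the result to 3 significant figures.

0.0863 h⁻¹

k = ln(C₁/C₂) / (t₂ − t₁) = ln(4910/3010) / (12.3 − 6.63)
  = 0.4893 / 5.670 = 0.08630 h⁻¹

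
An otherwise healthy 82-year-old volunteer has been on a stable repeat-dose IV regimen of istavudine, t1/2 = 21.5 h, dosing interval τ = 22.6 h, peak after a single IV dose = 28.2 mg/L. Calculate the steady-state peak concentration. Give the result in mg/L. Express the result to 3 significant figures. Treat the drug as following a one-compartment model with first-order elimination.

54.5 mg/L

k = ln2 / t½ = 0.693147 / 21.5 = 0.03224 h⁻¹
e^(−kτ) = e^(−0.03224 × 22.6) = 0.4826
Accumulation ratio R = 1 / (1 − e^(−kτ)) = 1 / (1 − 0.4826) = 1.933
Steady-state peak = C₀ × R = 28.2 × 1.933 = 54.51 mg/L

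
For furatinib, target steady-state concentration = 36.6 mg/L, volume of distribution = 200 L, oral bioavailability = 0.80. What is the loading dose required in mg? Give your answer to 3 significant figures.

LD = Css × Vd / F = 36.6 × 200 / 0.80 = 9150 mg

9150 mg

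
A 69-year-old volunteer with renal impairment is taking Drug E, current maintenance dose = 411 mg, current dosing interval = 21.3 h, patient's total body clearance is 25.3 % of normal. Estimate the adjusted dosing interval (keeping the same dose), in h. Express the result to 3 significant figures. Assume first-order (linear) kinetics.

84.2 h

To keep the same average steady-state level, dosing rate must scale with clearance.
CL ratio = 25.3 / 100 = 0.2530
New interval (same dose) = 21.3 / 0.2530 = 84.19 h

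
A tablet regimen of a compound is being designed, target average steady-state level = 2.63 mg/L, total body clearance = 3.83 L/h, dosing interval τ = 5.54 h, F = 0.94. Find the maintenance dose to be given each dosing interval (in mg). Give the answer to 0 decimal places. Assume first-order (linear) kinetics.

59 mg

At steady state, F × (Dose/τ) = Css × CL.
Dose = Css × CL × τ / F = 2.63 × 3.830 × 5.54 / 0.94 = 59.37 mg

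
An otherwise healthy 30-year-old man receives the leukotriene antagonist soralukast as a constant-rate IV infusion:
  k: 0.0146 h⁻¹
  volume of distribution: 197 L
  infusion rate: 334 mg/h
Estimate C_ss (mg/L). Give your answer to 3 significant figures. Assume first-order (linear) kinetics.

CL = k × Vd = 0.01460 × 197 = 2.876 L/h
At steady state Css = R₀ / CL = 334 / 2.876 = 116.1 mg/L

116 mg/L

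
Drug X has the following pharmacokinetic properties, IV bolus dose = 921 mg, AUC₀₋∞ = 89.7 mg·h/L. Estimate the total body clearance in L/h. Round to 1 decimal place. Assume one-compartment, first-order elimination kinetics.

10.3 L/h

CL = Dose / AUC = 921 / 89.7 = 10.27 L/h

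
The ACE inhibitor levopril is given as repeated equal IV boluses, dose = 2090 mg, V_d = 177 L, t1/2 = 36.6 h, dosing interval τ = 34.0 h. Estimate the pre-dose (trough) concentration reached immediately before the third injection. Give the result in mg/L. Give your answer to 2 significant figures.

C₀ per dose = Dose / Vd = 2090 / 177 = 11.81 mg/L
k = ln2 / t½ = 0.693147 / 36.6 = 0.01894 h⁻¹
Fraction remaining after one interval: r = e^(−kτ) = e^(−0.01894 × 34.0) = 0.5252
Before dose 3, 2 doses have been given (aged 1τ, 2τ).
C_trough = C₀ × (r + r²) = 11.81 × (0.5252 + 0.2758) = 9.460 mg/L

9.5 mg/L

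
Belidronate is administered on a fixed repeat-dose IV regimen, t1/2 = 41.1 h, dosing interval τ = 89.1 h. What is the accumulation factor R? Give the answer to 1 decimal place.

1.3

k = ln2 / t½ = 0.693147 / 41.1 = 0.01686 h⁻¹
e^(−kτ) = e^(−0.01686 × 89.1) = 0.2226
Accumulation ratio R = 1 / (1 − e^(−kτ)) = 1 / (1 − 0.2226) = 1.286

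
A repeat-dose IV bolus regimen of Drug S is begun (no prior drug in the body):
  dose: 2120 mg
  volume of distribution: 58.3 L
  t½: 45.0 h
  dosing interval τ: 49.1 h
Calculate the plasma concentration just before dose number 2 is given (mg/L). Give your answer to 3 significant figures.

17.1 mg/L

C₀ per dose = Dose / Vd = 2120 / 58.3 = 36.36 mg/L
k = ln2 / t½ = 0.693147 / 45.0 = 0.01540 h⁻¹
Fraction remaining after one interval: r = e^(−kτ) = e^(−0.01540 × 49.1) = 0.4695
Before dose 2, 1 dose has been given (aged 1τ).
C_trough = C₀ × r = 36.36 × 0.4695 = 17.07 mg/L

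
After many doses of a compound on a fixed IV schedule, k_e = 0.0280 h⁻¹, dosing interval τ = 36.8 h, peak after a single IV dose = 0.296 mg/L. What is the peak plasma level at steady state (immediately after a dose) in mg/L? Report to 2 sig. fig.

e^(−kτ) = e^(−0.02800 × 36.8) = 0.3569
Accumulation ratio R = 1 / (1 − e^(−kτ)) = 1 / (1 − 0.3569) = 1.555
Steady-state peak = C₀ × R = 0.296 × 1.555 = 0.4603 mg/L

0.46 mg/L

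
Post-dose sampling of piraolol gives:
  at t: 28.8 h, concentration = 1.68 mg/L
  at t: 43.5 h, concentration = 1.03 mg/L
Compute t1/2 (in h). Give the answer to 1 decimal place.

k = ln(C₁/C₂) / (t₂ − t₁) = ln(1.68/1.03) / (43.5 − 28.8)
  = 0.4892 / 14.70 = 0.03328 h⁻¹
t½ = ln2 / k = 0.693147 / 0.03328 = 20.83 h

20.8 h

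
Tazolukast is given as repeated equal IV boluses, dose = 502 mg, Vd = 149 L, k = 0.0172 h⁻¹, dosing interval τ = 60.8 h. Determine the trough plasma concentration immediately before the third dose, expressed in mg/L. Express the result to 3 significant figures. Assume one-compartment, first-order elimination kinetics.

C₀ per dose = Dose / Vd = 502 / 149 = 3.369 mg/L
Fraction remaining after one interval: r = e^(−kτ) = e^(−0.01720 × 60.8) = 0.3514
Before dose 3, 2 doses have been given (aged 1τ, 2τ).
C_trough = C₀ × (r + r²) = 3.369 × (0.3514 + 0.1235) = 1.600 mg/L

1.60 mg/L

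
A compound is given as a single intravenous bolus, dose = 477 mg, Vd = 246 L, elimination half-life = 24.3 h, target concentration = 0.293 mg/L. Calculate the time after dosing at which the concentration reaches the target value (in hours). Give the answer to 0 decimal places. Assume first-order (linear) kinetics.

C₀ = Dose / Vd = 477.0 / 246 = 1.939 mg/L
k = ln2 / t½ = 0.693147 / 24.3 = 0.02852 h⁻¹
t = ln(C₀ / C) / k = ln(1.939 / 0.293) / 0.02852
  = ln(6.618) / 0.02852 = 1.890 / 0.02852 = 66.27 h

66 h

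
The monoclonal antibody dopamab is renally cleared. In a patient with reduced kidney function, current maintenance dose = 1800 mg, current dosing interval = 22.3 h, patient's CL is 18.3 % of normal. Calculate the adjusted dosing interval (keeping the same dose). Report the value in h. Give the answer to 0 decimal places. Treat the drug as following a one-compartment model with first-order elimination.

To keep the same average steady-state level, dosing rate must scale with clearance.
CL ratio = 18.3 / 100 = 0.1830
New interval (same dose) = 22.3 / 0.1830 = 121.9 h

122 h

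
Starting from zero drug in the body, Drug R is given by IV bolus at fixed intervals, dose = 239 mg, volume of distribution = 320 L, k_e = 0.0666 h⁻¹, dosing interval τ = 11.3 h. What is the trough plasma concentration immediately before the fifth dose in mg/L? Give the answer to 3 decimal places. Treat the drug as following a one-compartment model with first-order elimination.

C₀ per dose = Dose / Vd = 239 / 320 = 0.7469 mg/L
Fraction remaining after one interval: r = e^(−kτ) = e^(−0.06660 × 11.3) = 0.4711
Before dose 5, 4 doses have been given (aged 1τ, 2τ, 3τ, 4τ).
C_trough = C₀ × (r + r² + … + r^4) = C₀ × r(1−r^4)/(1−r)
        = 0.7469 × 0.4711 × (1 − 0.04926) / (1 − 0.4711) = 0.6325 mg/L

0.633 mg/L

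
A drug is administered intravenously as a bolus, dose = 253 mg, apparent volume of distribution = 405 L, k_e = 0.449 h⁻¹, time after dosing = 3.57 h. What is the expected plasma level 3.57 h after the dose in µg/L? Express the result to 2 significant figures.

C₀ = Dose / Vd = 253.0 / 405 = 0.6247 mg/L
C = C₀ · e^(−k·t) = 0.6247 × e^(−0.4490 × 3.57)
  = 0.6247 × 0.2013 = 0.1258 mg/L
Convert: 0.1258 mg/L × 1000 = 125.8 µg/L

130 µg/L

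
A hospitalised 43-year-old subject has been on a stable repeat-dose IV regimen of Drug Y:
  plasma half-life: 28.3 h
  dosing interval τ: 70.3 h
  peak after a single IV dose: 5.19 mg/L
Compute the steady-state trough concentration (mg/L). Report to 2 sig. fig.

k = ln2 / t½ = 0.693147 / 28.3 = 0.02449 h⁻¹
e^(−kτ) = e^(−0.02449 × 70.3) = 0.1788
Accumulation ratio R = 1 / (1 − e^(−kτ)) = 1 / (1 − 0.1788) = 1.218
Steady-state trough = C₀ × R × e^(−kτ) = 5.19 × 1.218 × 0.1788 = 1.130 mg/L

1.1 mg/L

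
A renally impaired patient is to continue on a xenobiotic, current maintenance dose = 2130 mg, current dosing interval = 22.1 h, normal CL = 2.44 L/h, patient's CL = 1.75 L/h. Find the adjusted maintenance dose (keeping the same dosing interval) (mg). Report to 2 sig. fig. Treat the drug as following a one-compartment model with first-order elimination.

To keep the same average steady-state level, dosing rate must scale with clearance.
CL ratio = 1.75 / 2.44 = 0.7172
New dose (same interval) = 2130 × 0.7172 = 1528 mg

1500 mg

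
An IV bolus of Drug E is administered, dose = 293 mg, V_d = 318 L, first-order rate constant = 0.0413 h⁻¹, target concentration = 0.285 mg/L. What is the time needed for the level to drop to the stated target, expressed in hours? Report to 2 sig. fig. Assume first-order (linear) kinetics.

28 h

C₀ = Dose / Vd = 293.0 / 318 = 0.9214 mg/L
t = ln(C₀ / C) / k = ln(0.9214 / 0.285) / 0.04130
  = ln(3.233) / 0.04130 = 1.173 / 0.04130 = 28.40 h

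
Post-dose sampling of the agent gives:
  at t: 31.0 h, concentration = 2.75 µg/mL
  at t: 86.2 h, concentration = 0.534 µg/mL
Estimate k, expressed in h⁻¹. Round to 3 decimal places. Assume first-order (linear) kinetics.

0.030 h⁻¹

k = ln(C₁/C₂) / (t₂ − t₁) = ln(2.75/0.534) / (86.2 − 31.0)
  = 1.639 / 55.20 = 0.02969 h⁻¹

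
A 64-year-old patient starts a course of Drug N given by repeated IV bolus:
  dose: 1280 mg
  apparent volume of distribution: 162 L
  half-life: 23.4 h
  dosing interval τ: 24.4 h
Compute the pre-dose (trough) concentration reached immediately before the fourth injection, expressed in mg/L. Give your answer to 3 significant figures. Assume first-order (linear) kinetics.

6.60 mg/L

C₀ per dose = Dose / Vd = 1280 / 162 = 7.901 mg/L
k = ln2 / t½ = 0.693147 / 23.4 = 0.02962 h⁻¹
Fraction remaining after one interval: r = e^(−kτ) = e^(−0.02962 × 24.4) = 0.4854
Before dose 4, 3 doses have been given (aged 1τ, 2τ, 3τ).
C_trough = C₀ × (r + r² + … + r^3) = C₀ × r(1−r^3)/(1−r)
        = 7.901 × 0.4854 × (1 − 0.1144) / (1 − 0.4854) = 6.600 mg/L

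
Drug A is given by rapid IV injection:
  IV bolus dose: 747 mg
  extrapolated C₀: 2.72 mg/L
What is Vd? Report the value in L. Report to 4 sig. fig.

274.6 L

Vd = Dose / C₀ = 747.0 / 2.72 = 274.6 L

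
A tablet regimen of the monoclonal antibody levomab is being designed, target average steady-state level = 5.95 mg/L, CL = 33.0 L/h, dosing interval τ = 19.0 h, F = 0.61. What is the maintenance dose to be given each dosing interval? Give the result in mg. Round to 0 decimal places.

6116 mg

At steady state, F × (Dose/τ) = Css × CL.
Dose = Css × CL × τ / F = 5.95 × 33.00 × 19.0 / 0.61 = 6116 mg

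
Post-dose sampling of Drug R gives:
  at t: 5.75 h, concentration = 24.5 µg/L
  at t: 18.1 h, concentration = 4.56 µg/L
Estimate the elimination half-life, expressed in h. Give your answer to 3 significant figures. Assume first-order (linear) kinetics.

k = ln(C₁/C₂) / (t₂ − t₁) = ln(24.5/4.56) / (18.1 − 5.75)
  = 1.681 / 12.35 = 0.1361 h⁻¹
t½ = ln2 / k = 0.693147 / 0.1361 = 5.093 h

5.09 h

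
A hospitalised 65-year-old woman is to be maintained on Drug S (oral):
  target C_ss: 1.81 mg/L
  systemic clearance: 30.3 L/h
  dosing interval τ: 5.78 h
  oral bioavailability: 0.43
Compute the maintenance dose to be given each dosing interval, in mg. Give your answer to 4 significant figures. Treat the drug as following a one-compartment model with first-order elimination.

737.2 mg

At steady state, F × (Dose/τ) = Css × CL.
Dose = Css × CL × τ / F = 1.81 × 30.30 × 5.78 / 0.43 = 737.2 mg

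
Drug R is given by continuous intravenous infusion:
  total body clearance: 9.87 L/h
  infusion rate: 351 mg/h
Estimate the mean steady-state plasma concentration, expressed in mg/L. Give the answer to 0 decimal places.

36 mg/L

At steady state Css = R₀ / CL = 351 / 9.870 = 35.56 mg/L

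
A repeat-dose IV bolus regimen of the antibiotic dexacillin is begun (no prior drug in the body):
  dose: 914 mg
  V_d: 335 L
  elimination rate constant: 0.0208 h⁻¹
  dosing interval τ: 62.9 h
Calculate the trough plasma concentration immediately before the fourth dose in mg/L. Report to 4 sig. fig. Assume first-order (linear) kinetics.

C₀ per dose = Dose / Vd = 914 / 335 = 2.728 mg/L
Fraction remaining after one interval: r = e^(−kτ) = e^(−0.02080 × 62.9) = 0.2703
Before dose 4, 3 doses have been given (aged 1τ, 2τ, 3τ).
C_trough = C₀ × (r + r² + … + r^3) = C₀ × r(1−r^3)/(1−r)
        = 2.728 × 0.2703 × (1 − 0.01975) / (1 − 0.2703) = 0.9906 mg/L

0.9906 mg/L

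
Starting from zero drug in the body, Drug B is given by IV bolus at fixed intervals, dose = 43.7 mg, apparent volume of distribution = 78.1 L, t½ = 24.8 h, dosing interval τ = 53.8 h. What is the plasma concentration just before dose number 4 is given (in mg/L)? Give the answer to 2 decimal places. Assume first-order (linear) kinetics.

C₀ per dose = Dose / Vd = 43.7 / 78.1 = 0.5595 mg/L
k = ln2 / t½ = 0.693147 / 24.8 = 0.02795 h⁻¹
Fraction remaining after one interval: r = e^(−kτ) = e^(−0.02795 × 53.8) = 0.2223
Before dose 4, 3 doses have been given (aged 1τ, 2τ, 3τ).
C_trough = C₀ × (r + r² + … + r^3) = C₀ × r(1−r^3)/(1−r)
        = 0.5595 × 0.2223 × (1 − 0.01099) / (1 − 0.2223) = 0.1582 mg/L

0.16 mg/L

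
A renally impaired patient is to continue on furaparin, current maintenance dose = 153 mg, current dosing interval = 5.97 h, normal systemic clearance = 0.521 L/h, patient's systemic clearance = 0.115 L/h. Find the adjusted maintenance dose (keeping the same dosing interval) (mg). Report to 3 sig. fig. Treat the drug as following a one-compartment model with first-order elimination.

33.8 mg

To keep the same average steady-state level, dosing rate must scale with clearance.
CL ratio = 0.115 / 0.521 = 0.2207
New dose (same interval) = 153 × 0.2207 = 33.77 mg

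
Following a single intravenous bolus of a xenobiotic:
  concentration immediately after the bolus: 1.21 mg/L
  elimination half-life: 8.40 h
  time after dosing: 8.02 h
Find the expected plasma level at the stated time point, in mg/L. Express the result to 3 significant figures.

k = ln2 / t½ = 0.693147 / 8.40 = 0.08252 h⁻¹
C = C₀ · e^(−k·t) = 1.210 × e^(−0.08252 × 8.02)
  = 1.210 × 0.5159 = 0.6242 mg/L

0.624 mg/L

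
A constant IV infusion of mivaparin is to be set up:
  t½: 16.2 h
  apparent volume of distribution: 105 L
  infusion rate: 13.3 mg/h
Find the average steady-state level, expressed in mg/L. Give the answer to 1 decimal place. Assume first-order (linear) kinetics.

3.0 mg/L

k = ln2 / t½ = 0.693147 / 16.2 = 0.04279 h⁻¹
CL = k × Vd = 0.04279 × 105 = 4.493 L/h
At steady state Css = R₀ / CL = 13.3 / 4.493 = 2.960 mg/L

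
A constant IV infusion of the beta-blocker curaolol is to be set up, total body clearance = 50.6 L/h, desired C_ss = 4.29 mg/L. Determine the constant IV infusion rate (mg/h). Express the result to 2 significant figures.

220 mg/h

At steady state, infusion rate R₀ = Css × CL = 4.29 × 50.60 = 217.1 mg/h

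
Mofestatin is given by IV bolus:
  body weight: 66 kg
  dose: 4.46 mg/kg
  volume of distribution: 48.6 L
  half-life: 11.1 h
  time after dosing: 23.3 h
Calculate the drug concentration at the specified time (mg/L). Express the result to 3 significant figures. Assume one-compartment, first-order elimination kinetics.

1.41 mg/L

Total dose = 4.46 × 66 = 294.4 mg
C₀ = Dose / Vd = 294.4 / 48.6 = 6.058 mg/L
k = ln2 / t½ = 0.693147 / 11.1 = 0.06245 h⁻¹
C = C₀ · e^(−k·t) = 6.058 × e^(−0.06245 × 23.3)
  = 6.058 × 0.2334 = 1.414 mg/L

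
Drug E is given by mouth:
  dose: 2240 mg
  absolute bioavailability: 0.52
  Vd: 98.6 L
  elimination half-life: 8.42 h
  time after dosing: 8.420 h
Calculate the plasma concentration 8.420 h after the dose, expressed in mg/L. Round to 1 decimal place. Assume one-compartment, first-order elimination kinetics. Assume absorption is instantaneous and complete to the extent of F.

5.9 mg/L

Amount reaching circulation = F × Dose = 0.52 × 2240 = 1165 mg
C₀ = F·Dose / Vd = 1165 / 98.6 = 11.82 mg/L
k = ln2 / t½ = 0.693147 / 8.42 = 0.08232 h⁻¹
t / t½ = 8.420 / 8.42 = 1 half-lives
C = C₀ × (1/2)^1 = 11.82 × 0.5000 = 5.910 mg/L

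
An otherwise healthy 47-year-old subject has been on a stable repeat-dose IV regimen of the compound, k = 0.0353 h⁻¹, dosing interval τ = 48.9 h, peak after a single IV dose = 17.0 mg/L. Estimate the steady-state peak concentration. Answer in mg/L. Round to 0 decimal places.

21 mg/L

e^(−kτ) = e^(−0.03530 × 48.9) = 0.1780
Accumulation ratio R = 1 / (1 − e^(−kτ)) = 1 / (1 − 0.1780) = 1.217
Steady-state peak = C₀ × R = 17.0 × 1.217 = 20.69 mg/L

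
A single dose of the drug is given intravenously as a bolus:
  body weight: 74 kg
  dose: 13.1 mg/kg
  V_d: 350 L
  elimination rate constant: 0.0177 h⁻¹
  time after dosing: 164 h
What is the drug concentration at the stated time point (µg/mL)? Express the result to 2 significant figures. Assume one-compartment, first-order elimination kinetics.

0.15 µg/mL

Total dose = 13.1 × 74 = 969.4 mg
C₀ = Dose / Vd = 969.4 / 350 = 2.770 mg/L
C = C₀ · e^(−k·t) = 2.770 × e^(−0.01770 × 164)
  = 2.770 × 0.05487 = 0.1520 mg/L
(0.1520 mg/L = 0.1520 µg/mL)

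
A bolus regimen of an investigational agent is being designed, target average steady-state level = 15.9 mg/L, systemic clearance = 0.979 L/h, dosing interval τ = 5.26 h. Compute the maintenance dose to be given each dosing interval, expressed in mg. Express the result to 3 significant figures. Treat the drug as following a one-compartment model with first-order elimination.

81.9 mg

At steady state, Dose/τ = Css × CL.
Dose = Css × CL × τ = 15.9 × 0.9790 × 5.26 = 81.88 mg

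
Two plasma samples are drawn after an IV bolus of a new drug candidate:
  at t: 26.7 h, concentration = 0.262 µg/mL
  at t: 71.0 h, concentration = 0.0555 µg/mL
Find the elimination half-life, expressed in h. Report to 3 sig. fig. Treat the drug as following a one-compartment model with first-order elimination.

19.8 h

k = ln(C₁/C₂) / (t₂ − t₁) = ln(0.262/0.0555) / (71.0 − 26.7)
  = 1.552 / 44.30 = 0.03503 h⁻¹
t½ = ln2 / k = 0.693147 / 0.03503 = 19.79 h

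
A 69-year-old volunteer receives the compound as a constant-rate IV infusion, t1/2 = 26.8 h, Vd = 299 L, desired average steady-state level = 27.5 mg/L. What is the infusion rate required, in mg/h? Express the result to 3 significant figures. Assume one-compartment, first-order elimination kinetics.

k = ln2 / t½ = 0.693147 / 26.8 = 0.02586 h⁻¹
CL = k × Vd = 0.02586 × 299 = 7.732 L/h
At steady state, infusion rate R₀ = Css × CL = 27.5 × 7.732 = 212.6 mg/h

213 mg/h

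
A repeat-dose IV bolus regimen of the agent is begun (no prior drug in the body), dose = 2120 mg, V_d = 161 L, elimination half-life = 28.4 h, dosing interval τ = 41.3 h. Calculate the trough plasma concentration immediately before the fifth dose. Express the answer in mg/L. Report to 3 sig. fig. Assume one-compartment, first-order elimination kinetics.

C₀ per dose = Dose / Vd = 2120 / 161 = 13.17 mg/L
k = ln2 / t½ = 0.693147 / 28.4 = 0.02441 h⁻¹
Fraction remaining after one interval: r = e^(−kτ) = e^(−0.02441 × 41.3) = 0.3649
Before dose 5, 4 doses have been given (aged 1τ, 2τ, 3τ, 4τ).
C_trough = C₀ × (r + r² + … + r^4) = C₀ × r(1−r^4)/(1−r)
        = 13.17 × 0.3649 × (1 − 0.01773) / (1 − 0.3649) = 7.433 mg/L

7.43 mg/L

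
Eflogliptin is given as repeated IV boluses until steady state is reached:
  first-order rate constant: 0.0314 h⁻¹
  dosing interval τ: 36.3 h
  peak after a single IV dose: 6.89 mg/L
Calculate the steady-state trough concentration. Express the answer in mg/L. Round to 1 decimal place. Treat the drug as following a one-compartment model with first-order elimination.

3.2 mg/L

e^(−kτ) = e^(−0.03140 × 36.3) = 0.3199
Accumulation ratio R = 1 / (1 − e^(−kτ)) = 1 / (1 − 0.3199) = 1.470
Steady-state trough = C₀ × R × e^(−kτ) = 6.89 × 1.470 × 0.3199 = 3.240 mg/L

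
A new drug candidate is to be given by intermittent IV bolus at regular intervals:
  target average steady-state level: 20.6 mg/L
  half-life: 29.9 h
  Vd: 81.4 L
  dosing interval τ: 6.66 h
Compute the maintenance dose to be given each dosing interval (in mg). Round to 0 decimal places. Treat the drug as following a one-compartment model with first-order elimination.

259 mg

k = ln2 / t½ = 0.693147 / 29.9 = 0.02318 h⁻¹
CL = k × Vd = 0.02318 × 81.4 = 1.887 L/h
At steady state, Dose/τ = Css × CL.
Dose = Css × CL × τ = 20.6 × 1.887 × 6.66 = 258.9 mg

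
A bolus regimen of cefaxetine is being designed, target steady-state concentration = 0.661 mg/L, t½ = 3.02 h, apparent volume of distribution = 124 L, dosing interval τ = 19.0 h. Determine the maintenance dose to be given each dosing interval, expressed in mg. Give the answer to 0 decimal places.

357 mg

k = ln2 / t½ = 0.693147 / 3.02 = 0.2295 h⁻¹
CL = k × Vd = 0.2295 × 124 = 28.46 L/h
At steady state, Dose/τ = Css × CL.
Dose = Css × CL × τ = 0.661 × 28.46 × 19.0 = 357.4 mg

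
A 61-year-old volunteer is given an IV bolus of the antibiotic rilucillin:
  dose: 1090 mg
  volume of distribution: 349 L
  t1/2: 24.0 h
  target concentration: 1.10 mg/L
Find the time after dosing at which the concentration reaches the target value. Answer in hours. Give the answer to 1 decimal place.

36.1 h

C₀ = Dose / Vd = 1090 / 349 = 3.123 mg/L
k = ln2 / t½ = 0.693147 / 24.0 = 0.02888 h⁻¹
t = ln(C₀ / C) / k = ln(3.123 / 1.10) / 0.02888
  = ln(2.839) / 0.02888 = 1.043 / 0.02888 = 36.11 h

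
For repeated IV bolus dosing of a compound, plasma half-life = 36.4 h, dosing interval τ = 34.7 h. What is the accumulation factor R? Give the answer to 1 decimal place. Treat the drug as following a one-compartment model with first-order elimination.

k = ln2 / t½ = 0.693147 / 36.4 = 0.01904 h⁻¹
e^(−kτ) = e^(−0.01904 × 34.7) = 0.5165
Accumulation ratio R = 1 / (1 − e^(−kτ)) = 1 / (1 − 0.5165) = 2.068

2.1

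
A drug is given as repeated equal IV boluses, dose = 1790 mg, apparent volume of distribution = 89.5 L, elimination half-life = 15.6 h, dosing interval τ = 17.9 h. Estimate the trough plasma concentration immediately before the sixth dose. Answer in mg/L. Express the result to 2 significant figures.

16 mg/L

C₀ per dose = Dose / Vd = 1790 / 89.5 = 20.00 mg/L
k = ln2 / t½ = 0.693147 / 15.6 = 0.04443 h⁻¹
Fraction remaining after one interval: r = e^(−kτ) = e^(−0.04443 × 17.9) = 0.4514
Before dose 6, 5 doses have been given (aged 1τ, 2τ, 3τ, 4τ, 5τ).
C_trough = C₀ × (r + r² + … + r^5) = C₀ × r(1−r^5)/(1−r)
        = 20.00 × 0.4514 × (1 − 0.01874) / (1 − 0.4514) = 16.15 mg/L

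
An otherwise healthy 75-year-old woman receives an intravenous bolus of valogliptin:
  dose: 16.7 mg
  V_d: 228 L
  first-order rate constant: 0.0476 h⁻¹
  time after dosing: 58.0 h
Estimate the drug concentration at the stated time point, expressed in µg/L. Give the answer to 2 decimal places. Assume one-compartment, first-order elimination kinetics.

4.63 µg/L

C₀ = Dose / Vd = 16.70 / 228 = 0.07325 mg/L
C = C₀ · e^(−k·t) = 0.07325 × e^(−0.04760 × 58.0)
  = 0.07325 × 0.06324 = 0.004632 mg/L
Convert: 0.004632 mg/L × 1000 = 4.632 µg/L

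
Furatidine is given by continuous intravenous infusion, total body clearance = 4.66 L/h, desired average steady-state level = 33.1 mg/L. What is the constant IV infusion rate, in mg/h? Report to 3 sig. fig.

At steady state, infusion rate R₀ = Css × CL = 33.1 × 4.660 = 154.2 mg/h

154 mg/h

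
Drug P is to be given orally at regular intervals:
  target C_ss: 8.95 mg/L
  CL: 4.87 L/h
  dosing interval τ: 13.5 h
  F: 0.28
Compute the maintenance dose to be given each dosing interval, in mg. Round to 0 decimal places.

At steady state, F × (Dose/τ) = Css × CL.
Dose = Css × CL × τ / F = 8.95 × 4.870 × 13.5 / 0.28 = 2101 mg

2101 mg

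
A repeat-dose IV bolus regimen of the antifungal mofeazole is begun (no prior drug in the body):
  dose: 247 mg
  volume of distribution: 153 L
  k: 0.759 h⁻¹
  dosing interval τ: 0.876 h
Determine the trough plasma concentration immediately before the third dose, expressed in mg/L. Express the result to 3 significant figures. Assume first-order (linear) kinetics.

C₀ per dose = Dose / Vd = 247 / 153 = 1.614 mg/L
Fraction remaining after one interval: r = e^(−kτ) = e^(−0.7590 × 0.876) = 0.5143
Before dose 3, 2 doses have been given (aged 1τ, 2τ).
C_trough = C₀ × (r + r²) = 1.614 × (0.5143 + 0.2645) = 1.257 mg/L

1.26 mg/L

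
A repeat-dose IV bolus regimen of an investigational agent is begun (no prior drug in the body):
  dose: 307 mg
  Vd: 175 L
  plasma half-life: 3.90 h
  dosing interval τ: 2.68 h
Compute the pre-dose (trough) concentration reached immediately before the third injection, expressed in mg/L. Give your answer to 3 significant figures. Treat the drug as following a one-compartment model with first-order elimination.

1.77 mg/L

C₀ per dose = Dose / Vd = 307 / 175 = 1.754 mg/L
k = ln2 / t½ = 0.693147 / 3.90 = 0.1777 h⁻¹
Fraction remaining after one interval: r = e^(−kτ) = e^(−0.1777 × 2.68) = 0.6211
Before dose 3, 2 doses have been given (aged 1τ, 2τ).
C_trough = C₀ × (r + r²) = 1.754 × (0.6211 + 0.3858) = 1.766 mg/L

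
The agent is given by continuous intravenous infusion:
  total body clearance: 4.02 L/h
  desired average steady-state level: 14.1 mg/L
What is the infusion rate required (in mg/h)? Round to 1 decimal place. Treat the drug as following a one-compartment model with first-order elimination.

56.7 mg/h

At steady state, infusion rate R₀ = Css × CL = 14.1 × 4.020 = 56.68 mg/h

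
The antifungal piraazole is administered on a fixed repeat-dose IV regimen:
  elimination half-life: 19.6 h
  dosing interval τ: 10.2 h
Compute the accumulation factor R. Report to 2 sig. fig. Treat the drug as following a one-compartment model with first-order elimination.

3.3

k = ln2 / t½ = 0.693147 / 19.6 = 0.03536 h⁻¹
e^(−kτ) = e^(−0.03536 × 10.2) = 0.6972
Accumulation ratio R = 1 / (1 − e^(−kτ)) = 1 / (1 − 0.6972) = 3.303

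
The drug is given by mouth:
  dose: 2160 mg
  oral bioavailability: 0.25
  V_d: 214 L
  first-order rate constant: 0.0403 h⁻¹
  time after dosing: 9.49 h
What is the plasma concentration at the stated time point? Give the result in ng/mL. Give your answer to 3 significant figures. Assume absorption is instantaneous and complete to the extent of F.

1720 ng/mL

Amount reaching circulation = F × Dose = 0.25 × 2160 = 540.0 mg
C₀ = F·Dose / Vd = 540.0 / 214 = 2.523 mg/L
C = C₀ · e^(−k·t) = 2.523 × e^(−0.04030 × 9.49)
  = 2.523 × 0.6822 = 1.721 mg/L
Convert: 1.721 mg/L × 1000 = 1721 ng/mL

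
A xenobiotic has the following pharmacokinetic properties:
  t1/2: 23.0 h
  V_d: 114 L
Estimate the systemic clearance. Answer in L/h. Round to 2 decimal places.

k = ln2 / t½ = 0.693147 / 23.0 = 0.03014 h⁻¹
CL = k × Vd = 0.03014 × 114 = 3.436 L/h

3.44 L/h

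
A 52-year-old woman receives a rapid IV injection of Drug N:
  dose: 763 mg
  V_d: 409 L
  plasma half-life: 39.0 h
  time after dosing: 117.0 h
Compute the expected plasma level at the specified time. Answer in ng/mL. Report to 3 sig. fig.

C₀ = Dose / Vd = 763.0 / 409 = 1.866 mg/L
k = ln2 / t½ = 0.693147 / 39.0 = 0.01777 h⁻¹
t / t½ = 117.0 / 39.0 = 3 half-lives
C = C₀ × (1/2)^3 = 1.866 × 0.1250 = 0.2333 mg/L
Convert: 0.2333 mg/L × 1000 = 233.3 ng/mL

233 ng/mL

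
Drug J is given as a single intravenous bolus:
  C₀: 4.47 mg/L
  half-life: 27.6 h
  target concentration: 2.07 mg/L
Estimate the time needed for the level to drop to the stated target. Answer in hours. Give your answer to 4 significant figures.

30.65 h

k = ln2 / t½ = 0.693147 / 27.6 = 0.02511 h⁻¹
t = ln(C₀ / C) / k = ln(4.470 / 2.07) / 0.02511
  = ln(2.159) / 0.02511 = 0.7696 / 0.02511 = 30.65 h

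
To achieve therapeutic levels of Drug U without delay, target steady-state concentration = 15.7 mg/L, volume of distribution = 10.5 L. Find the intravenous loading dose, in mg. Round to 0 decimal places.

LD = Css × Vd = 15.7 × 10.5 = 164.9 mg

165 mg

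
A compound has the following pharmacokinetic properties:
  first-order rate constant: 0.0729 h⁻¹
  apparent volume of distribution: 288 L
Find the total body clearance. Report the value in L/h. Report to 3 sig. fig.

21.0 L/h

CL = k × Vd = 0.0729 × 288 = 21.00 L/h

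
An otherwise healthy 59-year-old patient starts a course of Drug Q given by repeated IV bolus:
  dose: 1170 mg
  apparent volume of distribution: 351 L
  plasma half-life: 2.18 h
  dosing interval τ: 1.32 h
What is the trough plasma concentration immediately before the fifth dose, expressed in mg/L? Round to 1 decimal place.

5.2 mg/L

C₀ per dose = Dose / Vd = 1170 / 351 = 3.333 mg/L
k = ln2 / t½ = 0.693147 / 2.18 = 0.3180 h⁻¹
Fraction remaining after one interval: r = e^(−kτ) = e^(−0.3180 × 1.32) = 0.6572
Before dose 5, 4 doses have been given (aged 1τ, 2τ, 3τ, 4τ).
C_trough = C₀ × (r + r² + … + r^4) = C₀ × r(1−r^4)/(1−r)
        = 3.333 × 0.6572 × (1 − 0.1865) / (1 − 0.6572) = 5.198 mg/L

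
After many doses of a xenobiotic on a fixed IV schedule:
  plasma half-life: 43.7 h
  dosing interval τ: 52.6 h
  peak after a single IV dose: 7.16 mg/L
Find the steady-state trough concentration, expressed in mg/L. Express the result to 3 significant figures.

k = ln2 / t½ = 0.693147 / 43.7 = 0.01586 h⁻¹
e^(−kτ) = e^(−0.01586 × 52.6) = 0.4342
Accumulation ratio R = 1 / (1 − e^(−kτ)) = 1 / (1 − 0.4342) = 1.767
Steady-state trough = C₀ × R × e^(−kτ) = 7.16 × 1.767 × 0.4342 = 5.493 mg/L

5.49 mg/L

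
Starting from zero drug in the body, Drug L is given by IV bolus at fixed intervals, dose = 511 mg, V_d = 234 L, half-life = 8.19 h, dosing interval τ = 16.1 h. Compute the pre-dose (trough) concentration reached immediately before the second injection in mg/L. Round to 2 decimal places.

0.56 mg/L

C₀ per dose = Dose / Vd = 511 / 234 = 2.184 mg/L
k = ln2 / t½ = 0.693147 / 8.19 = 0.08463 h⁻¹
Fraction remaining after one interval: r = e^(−kτ) = e^(−0.08463 × 16.1) = 0.2560
Before dose 2, 1 dose has been given (aged 1τ).
C_trough = C₀ × r = 2.184 × 0.2560 = 0.5591 mg/L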